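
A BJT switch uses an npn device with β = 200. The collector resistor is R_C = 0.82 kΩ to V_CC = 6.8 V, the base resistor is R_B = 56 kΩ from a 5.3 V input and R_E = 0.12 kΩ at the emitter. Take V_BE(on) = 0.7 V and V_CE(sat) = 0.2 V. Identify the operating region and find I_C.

Assume active: I_B = (5.3 − 0.7)/(56 + 201×0.12) = 0.0574 mA, I_C = β·I_B = 11.5 mA.
Then V_CE = 6.8 − 11.5×0.82 − 11.5×0.12 = -4 V < 0.2 V — the active assumption fails.
Re-solve with V_CE = 0.2 V. KCL at the emitter: V_E/R_E = (V_BB−0.7−V_E)/R_B + (V_CC−0.2−V_E)/R_C, giving V_E = 0.85 V.
I_C = (V_CC − 0.2 − V_E)/R_C = (6.6 − 0.85)/0.82 = 7.01 mA.
Check: I_B = (4.6 − 0.85)/56 = 0.067 mA, and β·I_B = 13.4 mA > I_C, confirming saturation.

saturation; I_C ≈ 7 mA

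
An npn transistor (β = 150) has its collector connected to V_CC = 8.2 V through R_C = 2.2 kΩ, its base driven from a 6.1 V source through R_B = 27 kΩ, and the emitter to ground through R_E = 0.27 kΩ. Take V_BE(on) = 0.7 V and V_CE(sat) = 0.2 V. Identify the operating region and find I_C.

Assume active: I_B = (6.1 − 0.7)/(27 + 151×0.27) = 0.0797 mA, I_C = β·I_B = 12 mA.
Then V_CE = 8.2 − 12×2.2 − 12×0.27 = -21.3 V < 0.2 V — the active assumption fails.
Re-solve with V_CE = 0.2 V. KCL at the emitter: V_E/R_E = (V_BB−0.7−V_E)/R_B + (V_CC−0.2−V_E)/R_C, giving V_E = 0.914 V.
I_C = (V_CC − 0.2 − V_E)/R_C = (8 − 0.914)/2.2 = 3.22 mA.
Check: I_B = (5.4 − 0.914)/27 = 0.166 mA, and β·I_B = 24.9 mA > I_C, confirming saturation.

saturation; I_C ≈ 3.2 mA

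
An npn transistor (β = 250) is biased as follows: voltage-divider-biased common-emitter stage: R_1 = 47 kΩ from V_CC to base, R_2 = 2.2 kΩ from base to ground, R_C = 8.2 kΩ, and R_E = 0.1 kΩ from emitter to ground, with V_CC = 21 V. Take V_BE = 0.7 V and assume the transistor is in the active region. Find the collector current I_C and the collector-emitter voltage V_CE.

I_C ≈ 2.2 mA, V_CE ≈ 2.8 V

Thevenize the base divider: V_Th = V_CC·R_2/(R_1+R_2) = 21×2.2/49.2 = 0.939 V, R_Th = R_1‖R_2 = 2.1 kΩ.
Base-emitter loop: V_Th = I_B·R_Th + V_BE + (β+1)I_B·R_E, so I_B = (0.939 − 0.7) / (2.1 + 251×0.1) = 0.00879 mA.
I_C = β·I_B = 250×0.00879 = 2.2 mA, and I_E = (β+1)I_B = 2.21 mA.
V_CE = V_CC − I_C·R_C − I_E·R_E = 21 − 2.2×8.2 − 2.21×0.1 = 2.77 V.
V_CE = 2.77 V > 0.2 V confirms active-region operation.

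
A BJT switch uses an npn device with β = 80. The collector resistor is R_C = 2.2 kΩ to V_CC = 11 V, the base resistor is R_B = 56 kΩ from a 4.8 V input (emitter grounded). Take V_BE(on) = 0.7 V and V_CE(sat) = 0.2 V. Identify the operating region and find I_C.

saturation; I_C ≈ 4.9 mA

Assume active: I_B = (4.8 − 0.7)/56 = 0.0732 mA, giving I_C = β·I_B = 5.86 mA.
But then V_CE = 11 − 5.86×2.2 = -1.89 V < V_CE(sat) = 0.2 V — impossible in the active region.
So the transistor is saturated. With V_CE = 0.2 V, I_C = (V_CC − 0.2)/R_C = 10.8/2.2 = 4.91 mA.
Check: β·I_B = 5.86 mA > I_C = 4.91 mA, confirming saturation.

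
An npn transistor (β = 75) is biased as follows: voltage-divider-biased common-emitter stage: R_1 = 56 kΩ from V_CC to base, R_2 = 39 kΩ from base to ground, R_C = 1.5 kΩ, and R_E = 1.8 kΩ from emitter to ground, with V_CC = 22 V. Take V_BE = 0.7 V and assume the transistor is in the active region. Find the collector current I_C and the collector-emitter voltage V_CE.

I_C ≈ 3.9 mA, V_CE ≈ 9 V

Thevenize the base divider: V_Th = V_CC·R_2/(R_1+R_2) = 22×39/95 = 9.03 V, R_Th = R_1‖R_2 = 23 kΩ.
Base-emitter loop: V_Th = I_B·R_Th + V_BE + (β+1)I_B·R_E, so I_B = (9.03 − 0.7) / (23 + 76×1.8) = 0.0521 mA.
I_C = β·I_B = 75×0.0521 = 3.91 mA, and I_E = (β+1)I_B = 3.96 mA.
V_CE = V_CC − I_C·R_C − I_E·R_E = 22 − 3.91×1.5 − 3.96×1.8 = 9 V.
V_CE = 9 V > 0.2 V confirms active-region operation.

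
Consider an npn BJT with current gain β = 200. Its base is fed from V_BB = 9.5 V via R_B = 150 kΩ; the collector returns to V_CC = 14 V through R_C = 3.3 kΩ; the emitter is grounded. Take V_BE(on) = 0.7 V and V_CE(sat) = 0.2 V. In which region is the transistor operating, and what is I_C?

saturation; I_C ≈ 4.2 mA

Assume active: I_B = (9.5 − 0.7)/150 = 0.0587 mA, giving I_C = β·I_B = 11.7 mA.
But then V_CE = 14 − 11.7×3.3 = -24.7 V < V_CE(sat) = 0.2 V — impossible in the active region.
So the transistor is saturated. With V_CE = 0.2 V, I_C = (V_CC − 0.2)/R_C = 13.8/3.3 = 4.18 mA.
Check: β·I_B = 11.7 mA > I_C = 4.18 mA, confirming saturation.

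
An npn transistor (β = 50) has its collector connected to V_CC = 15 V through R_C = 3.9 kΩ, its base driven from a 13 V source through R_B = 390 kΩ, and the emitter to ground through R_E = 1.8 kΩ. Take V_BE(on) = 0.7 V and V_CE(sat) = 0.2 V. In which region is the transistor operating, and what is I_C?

Assume active. Base-emitter loop: I_B = (V_BB − V_BE)/(R_B + (β+1)R_E) = (13 − 0.7)/(390 + 51×1.8) = 0.0255 mA.
I_C = β·I_B = 50×0.0255 = 1.28 mA.
V_CE = V_CC − I_C·R_C − I_E·R_E = 15 − 1.28×3.9 − 1.3×1.8 = 7.68 V > V_CE(sat), so the active-region assumption holds.

active; I_C ≈ 1.3 mA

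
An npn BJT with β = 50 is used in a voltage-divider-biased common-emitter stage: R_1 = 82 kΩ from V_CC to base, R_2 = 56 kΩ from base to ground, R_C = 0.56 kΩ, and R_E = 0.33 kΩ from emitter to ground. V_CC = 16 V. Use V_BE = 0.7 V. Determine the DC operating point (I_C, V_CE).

Thevenize the base divider: V_Th = V_CC·R_2/(R_1+R_2) = 16×56/138 = 6.49 V, R_Th = R_1‖R_2 = 33.3 kΩ.
Base-emitter loop: V_Th = I_B·R_Th + V_BE + (β+1)I_B·R_E, so I_B = (6.49 − 0.7) / (33.3 + 51×0.33) = 0.116 mA.
I_C = β·I_B = 50×0.116 = 5.78 mA, and I_E = (β+1)I_B = 5.9 mA.
V_CE = V_CC − I_C·R_C − I_E·R_E = 16 − 5.78×0.56 − 5.9×0.33 = 10.8 V.
V_CE = 10.8 V > 0.2 V confirms active-region operation.

I_C ≈ 5.8 mA, V_CE ≈ 11 V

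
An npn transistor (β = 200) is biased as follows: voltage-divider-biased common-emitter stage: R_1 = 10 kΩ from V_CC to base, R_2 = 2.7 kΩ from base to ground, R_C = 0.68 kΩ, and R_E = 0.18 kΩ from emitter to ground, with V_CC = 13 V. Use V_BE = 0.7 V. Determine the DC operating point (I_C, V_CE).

I_C ≈ 11 mA, V_CE ≈ 3.7 V

Thevenize the base divider: V_Th = V_CC·R_2/(R_1+R_2) = 13×2.7/12.7 = 2.76 V, R_Th = R_1‖R_2 = 2.13 kΩ.
Base-emitter loop: V_Th = I_B·R_Th + V_BE + (β+1)I_B·R_E, so I_B = (2.76 − 0.7) / (2.13 + 201×0.18) = 0.0539 mA.
I_C = β·I_B = 200×0.0539 = 10.8 mA, and I_E = (β+1)I_B = 10.8 mA.
V_CE = V_CC − I_C·R_C − I_E·R_E = 13 − 10.8×0.68 − 10.8×0.18 = 3.72 V.
V_CE = 3.72 V > 0.2 V confirms active-region operation.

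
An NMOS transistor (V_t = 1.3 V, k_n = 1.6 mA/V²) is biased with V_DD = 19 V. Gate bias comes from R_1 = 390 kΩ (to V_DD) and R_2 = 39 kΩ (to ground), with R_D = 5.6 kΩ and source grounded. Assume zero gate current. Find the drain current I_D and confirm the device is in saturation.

V_G = V_DD·R_2/(R_1+R_2) = 19×39/429 = 1.73 V. With the source grounded, V_GS = V_G = 1.73 V.
Assume saturation: I_D = (k_n/2)(V_GS − V_t)² = (1.6/2)×(1.73 − 1.3)² = 0.8×0.427² = 0.146 mA.
V_DS = V_DD − I_D·R_D = 19 − 0.146×5.6 = 18.2 V.
Saturation requires V_DS ≥ V_GS − V_t = 0.427 V; 18.2 ≥ 0.427 ✓.

I_D ≈ 0.15 mA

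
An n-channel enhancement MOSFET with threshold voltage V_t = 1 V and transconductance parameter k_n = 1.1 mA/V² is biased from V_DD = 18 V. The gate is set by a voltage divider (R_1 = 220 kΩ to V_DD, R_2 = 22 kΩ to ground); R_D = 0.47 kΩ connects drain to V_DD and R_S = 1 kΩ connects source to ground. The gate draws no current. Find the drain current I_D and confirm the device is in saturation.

V_G = V_DD·R_2/(R_1+R_2) = 18×22/242 = 1.64 V.
Assume saturation: I_D = (k_n/2)(V_GS − V_t)² with V_GS = V_G − I_D·R_S = 1.64 − 1·I_D.
Substituting gives 0.55·I_D² − 1.7·I_D + 0.223 = 0, with roots I_D = 0.137 or 2.95 mA.
The root I_D = 2.95 mA gives V_GS = -1.32 V ≤ V_t, so take I_D = 0.137 mA.
Then V_GS = 1.5 V and V_DS = V_DD − I_D(R_D+R_S) = 18 − 0.137×1.47 = 17.8 V.
Saturation requires V_DS ≥ V_GS − V_t = 0.499 V; 17.8 ≥ 0.499 ✓.

I_D ≈ 0.14 mA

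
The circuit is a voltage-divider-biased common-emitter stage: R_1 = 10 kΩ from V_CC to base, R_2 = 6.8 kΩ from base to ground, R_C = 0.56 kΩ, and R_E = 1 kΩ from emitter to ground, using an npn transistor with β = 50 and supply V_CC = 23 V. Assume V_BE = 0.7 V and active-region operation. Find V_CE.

V_CE ≈ 11 V

Thevenize the base divider: V_Th = V_CC·R_2/(R_1+R_2) = 23×6.8/16.8 = 9.31 V, R_Th = R_1‖R_2 = 4.05 kΩ.
Base-emitter loop: V_Th = I_B·R_Th + V_BE + (β+1)I_B·R_E, so I_B = (9.31 − 0.7) / (4.05 + 51×1) = 0.156 mA.
I_C = β·I_B = 50×0.156 = 7.82 mA, and I_E = (β+1)I_B = 7.98 mA.
V_CE = V_CC − I_C·R_C − I_E·R_E = 23 − 7.82×0.56 − 7.98×1 = 10.6 V.
V_CE = 10.6 V > 0.2 V confirms active-region operation.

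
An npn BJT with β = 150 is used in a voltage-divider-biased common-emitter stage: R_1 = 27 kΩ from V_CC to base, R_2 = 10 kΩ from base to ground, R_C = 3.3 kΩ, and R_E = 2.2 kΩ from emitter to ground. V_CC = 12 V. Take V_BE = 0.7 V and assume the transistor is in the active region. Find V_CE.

V_CE ≈ 5.8 V

Thevenize the base divider: V_Th = V_CC·R_2/(R_1+R_2) = 12×10/37 = 3.24 V, R_Th = R_1‖R_2 = 7.3 kΩ.
Base-emitter loop: V_Th = I_B·R_Th + V_BE + (β+1)I_B·R_E, so I_B = (3.24 − 0.7) / (7.3 + 151×2.2) = 0.00749 mA.
I_C = β·I_B = 150×0.00749 = 1.12 mA, and I_E = (β+1)I_B = 1.13 mA.
V_CE = V_CC − I_C·R_C − I_E·R_E = 12 − 1.12×3.3 − 1.13×2.2 = 5.8 V.
V_CE = 5.8 V > 0.2 V confirms active-region operation.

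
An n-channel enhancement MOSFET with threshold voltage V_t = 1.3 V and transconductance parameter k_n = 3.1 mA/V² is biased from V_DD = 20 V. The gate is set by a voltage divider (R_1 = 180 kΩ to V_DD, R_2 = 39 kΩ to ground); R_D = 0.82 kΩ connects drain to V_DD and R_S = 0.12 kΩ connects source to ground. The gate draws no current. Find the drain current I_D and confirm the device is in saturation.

I_D ≈ 4.6 mA

V_G = V_DD·R_2/(R_1+R_2) = 20×39/219 = 3.56 V.
Assume saturation: I_D = (k_n/2)(V_GS − V_t)² with V_GS = V_G − I_D·R_S = 3.56 − 0.12·I_D.
Substituting gives 0.0223·I_D² − 1.84·I_D + 7.93 = 0, with roots I_D = 4.56 or 77.9 mA.
The root I_D = 77.9 mA gives V_GS = -5.79 V ≤ V_t, so take I_D = 4.56 mA.
Then V_GS = 3.01 V and V_DS = V_DD − I_D(R_D+R_S) = 20 − 4.56×0.94 = 15.7 V.
Saturation requires V_DS ≥ V_GS − V_t = 1.71 V; 15.7 ≥ 1.71 ✓.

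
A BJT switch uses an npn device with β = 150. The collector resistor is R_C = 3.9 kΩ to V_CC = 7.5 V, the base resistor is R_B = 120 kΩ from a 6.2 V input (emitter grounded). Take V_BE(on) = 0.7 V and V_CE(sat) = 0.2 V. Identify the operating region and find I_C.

saturation; I_C ≈ 1.9 mA

Assume active: I_B = (6.2 − 0.7)/120 = 0.0458 mA, giving I_C = β·I_B = 6.87 mA.
But then V_CE = 7.5 − 6.87×3.9 = -19.3 V < V_CE(sat) = 0.2 V — impossible in the active region.
So the transistor is saturated. With V_CE = 0.2 V, I_C = (V_CC − 0.2)/R_C = 7.3/3.9 = 1.87 mA.
Check: β·I_B = 6.87 mA > I_C = 1.87 mA, confirming saturation.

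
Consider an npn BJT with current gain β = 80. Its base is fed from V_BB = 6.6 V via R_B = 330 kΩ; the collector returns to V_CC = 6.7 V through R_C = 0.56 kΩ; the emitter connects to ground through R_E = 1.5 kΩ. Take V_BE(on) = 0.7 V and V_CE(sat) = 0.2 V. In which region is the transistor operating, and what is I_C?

Assume active. Base-emitter loop: I_B = (V_BB − V_BE)/(R_B + (β+1)R_E) = (6.6 − 0.7)/(330 + 81×1.5) = 0.0131 mA.
I_C = β·I_B = 80×0.0131 = 1.05 mA.
V_CE = V_CC − I_C·R_C − I_E·R_E = 6.7 − 1.05×0.56 − 1.06×1.5 = 4.53 V > V_CE(sat), so the active-region assumption holds.

active; I_C ≈ 1 mA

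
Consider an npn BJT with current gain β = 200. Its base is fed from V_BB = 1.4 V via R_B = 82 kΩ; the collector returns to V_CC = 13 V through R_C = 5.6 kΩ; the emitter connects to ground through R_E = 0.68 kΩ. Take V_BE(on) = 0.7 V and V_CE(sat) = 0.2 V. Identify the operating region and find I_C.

active; I_C ≈ 0.64 mA

Assume active. Base-emitter loop: I_B = (V_BB − V_BE)/(R_B + (β+1)R_E) = (1.4 − 0.7)/(82 + 201×0.68) = 0.0032 mA.
I_C = β·I_B = 200×0.0032 = 0.64 mA.
V_CE = V_CC − I_C·R_C − I_E·R_E = 13 − 0.64×5.6 − 0.643×0.68 = 8.98 V > V_CE(sat), so the active-region assumption holds.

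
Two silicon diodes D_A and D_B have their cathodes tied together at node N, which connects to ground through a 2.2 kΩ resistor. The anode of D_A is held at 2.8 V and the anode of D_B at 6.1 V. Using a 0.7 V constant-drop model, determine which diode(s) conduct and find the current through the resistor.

Only D_B conducts; I_R ≈ 2.5 mA

Assume both conduct. Then node N would need to be at both 2.8−0.7 = 2.1 V and 6.1−0.7 = 5.4 V, which is impossible.
Assume only D_B conducts: V_N = 6.1 − 0.7 = 5.4 V, so I_R = 5.4/2.2 = 2.45 mA.
Check D_A: its anode-to-cathode voltage is 2.8 − 5.4 = -2.6 V < 0.7 V, so it is off. The assumption is consistent.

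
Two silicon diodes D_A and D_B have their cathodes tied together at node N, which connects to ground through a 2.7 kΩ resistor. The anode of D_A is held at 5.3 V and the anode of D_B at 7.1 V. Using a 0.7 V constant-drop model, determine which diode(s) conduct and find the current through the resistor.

Assume both conduct. Then node N would need to be at both 5.3−0.7 = 4.6 V and 7.1−0.7 = 6.4 V, which is impossible.
Assume only D_B conducts: V_N = 7.1 − 0.7 = 6.4 V, so I_R = 6.4/2.7 = 2.37 mA.
Check D_A: its anode-to-cathode voltage is 5.3 − 6.4 = -1.1 V < 0.7 V, so it is off. The assumption is consistent.

Only D_B conducts; I_R ≈ 2.4 mA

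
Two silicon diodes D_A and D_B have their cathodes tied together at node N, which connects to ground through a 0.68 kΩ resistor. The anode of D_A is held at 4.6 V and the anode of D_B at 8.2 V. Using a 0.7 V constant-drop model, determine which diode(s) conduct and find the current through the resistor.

Assume both conduct. Then node N would need to be at both 4.6−0.7 = 3.9 V and 8.2−0.7 = 7.5 V, which is impossible.
Assume only D_B conducts: V_N = 8.2 − 0.7 = 7.5 V, so I_R = 7.5/0.68 = 11 mA.
Check D_A: its anode-to-cathode voltage is 4.6 − 7.5 = -2.9 V < 0.7 V, so it is off. The assumption is consistent.

Only D_B conducts; I_R ≈ 11 mA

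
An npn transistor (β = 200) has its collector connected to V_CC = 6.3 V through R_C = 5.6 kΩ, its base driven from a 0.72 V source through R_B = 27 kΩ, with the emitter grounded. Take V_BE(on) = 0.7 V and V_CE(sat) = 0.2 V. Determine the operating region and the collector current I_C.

active; I_C ≈ 0.15 mA

Assume active. Base-emitter loop: I_B = (V_BB − V_BE)/R_B = (0.72 − 0.7)/27 = 0.000741 mA.
I_C = β·I_B = 200×0.000741 = 0.148 mA.
V_CE = V_CC − I_C·R_C = 6.3 − 0.148×5.6 = 5.47 V > V_CE(sat), so the active-region assumption holds.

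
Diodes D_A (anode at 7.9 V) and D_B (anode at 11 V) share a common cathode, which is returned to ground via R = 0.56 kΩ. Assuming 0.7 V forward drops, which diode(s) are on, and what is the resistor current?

Assume both conduct. Then node N would need to be at both 7.9−0.7 = 7.2 V and 11−0.7 = 10.3 V, which is impossible.
Assume only D_B conducts: V_N = 11 − 0.7 = 10.3 V, so I_R = 10.3/0.56 = 18.4 mA.
Check D_A: its anode-to-cathode voltage is 7.9 − 10.3 = -2.4 V < 0.7 V, so it is off. The assumption is consistent.

Only D_B conducts; I_R ≈ 18 mA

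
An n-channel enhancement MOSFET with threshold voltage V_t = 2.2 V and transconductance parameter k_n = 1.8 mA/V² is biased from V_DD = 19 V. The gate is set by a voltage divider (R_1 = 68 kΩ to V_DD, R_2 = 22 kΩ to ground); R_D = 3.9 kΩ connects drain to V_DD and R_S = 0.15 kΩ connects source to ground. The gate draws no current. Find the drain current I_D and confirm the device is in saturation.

V_G = V_DD·R_2/(R_1+R_2) = 19×22/90 = 4.64 V.
Assume saturation: I_D = (k_n/2)(V_GS − V_t)² with V_GS = V_G − I_D·R_S = 4.64 − 0.15·I_D.
Substituting gives 0.0203·I_D² − 1.66·I_D + 5.38 = 0, with roots I_D = 3.38 or 78.6 mA.
The root I_D = 78.6 mA gives V_GS = -7.15 V ≤ V_t, so take I_D = 3.38 mA.
Then V_GS = 4.14 V and V_DS = V_DD − I_D(R_D+R_S) = 19 − 3.38×4.05 = 5.32 V.
Saturation requires V_DS ≥ V_GS − V_t = 1.94 V; 5.32 ≥ 1.94 ✓.

I_D ≈ 3.4 mA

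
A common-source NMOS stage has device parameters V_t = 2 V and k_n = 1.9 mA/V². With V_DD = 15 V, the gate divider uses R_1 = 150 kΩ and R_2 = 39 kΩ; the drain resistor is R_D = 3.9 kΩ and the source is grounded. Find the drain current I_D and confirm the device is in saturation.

V_G = V_DD·R_2/(R_1+R_2) = 15×39/189 = 3.1 V. With the source grounded, V_GS = V_G = 3.1 V.
Assume saturation: I_D = (k_n/2)(V_GS − V_t)² = (1.9/2)×(3.1 − 2)² = 0.95×1.1² = 1.14 mA.
V_DS = V_DD − I_D·R_D = 15 − 1.14×3.9 = 10.6 V.
Saturation requires V_DS ≥ V_GS − V_t = 1.1 V; 10.6 ≥ 1.1 ✓.

I_D ≈ 1.1 mA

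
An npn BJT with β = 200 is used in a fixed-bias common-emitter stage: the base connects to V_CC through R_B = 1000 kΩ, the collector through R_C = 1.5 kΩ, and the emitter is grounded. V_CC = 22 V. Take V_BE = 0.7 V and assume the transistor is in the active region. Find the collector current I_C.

Base loop: V_CC = I_B·R_B + V_BE, so I_B = (22 − 0.7)/1000 kΩ = 0.0213 mA.
In the active region I_C = β·I_B = 200 × 0.0213 = 4.26 mA.
Collector loop: V_CE = V_CC − I_C·R_C = 22 − 4.26×1.5 = 15.6 V.
Since V_CE = 15.6 V > V_CE(sat) ≈ 0.2 V, the transistor is in the active region as assumed.

I_C ≈ 4.3 mA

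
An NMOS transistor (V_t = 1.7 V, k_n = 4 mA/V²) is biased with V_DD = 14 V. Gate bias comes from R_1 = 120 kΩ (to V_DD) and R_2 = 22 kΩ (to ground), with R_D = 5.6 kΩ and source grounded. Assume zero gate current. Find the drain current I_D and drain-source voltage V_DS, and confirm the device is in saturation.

I_D ≈ 0.44 mA, V_DS ≈ 12 V

V_G = V_DD·R_2/(R_1+R_2) = 14×22/142 = 2.17 V. With the source grounded, V_GS = V_G = 2.17 V.
Assume saturation: I_D = (k_n/2)(V_GS − V_t)² = (4/2)×(2.17 − 1.7)² = 2×0.469² = 0.44 mA.
V_DS = V_DD − I_D·R_D = 14 − 0.44×5.6 = 11.5 V.
Saturation requires V_DS ≥ V_GS − V_t = 0.469 V; 11.5 ≥ 0.469 ✓.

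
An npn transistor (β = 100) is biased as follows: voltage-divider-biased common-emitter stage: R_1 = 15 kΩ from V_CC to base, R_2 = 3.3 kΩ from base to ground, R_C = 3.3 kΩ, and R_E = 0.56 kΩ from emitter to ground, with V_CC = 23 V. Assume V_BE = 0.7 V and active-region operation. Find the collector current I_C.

I_C ≈ 5.8 mA

Thevenize the base divider: V_Th = V_CC·R_2/(R_1+R_2) = 23×3.3/18.3 = 4.15 V, R_Th = R_1‖R_2 = 2.7 kΩ.
Base-emitter loop: V_Th = I_B·R_Th + V_BE + (β+1)I_B·R_E, so I_B = (4.15 − 0.7) / (2.7 + 101×0.56) = 0.0582 mA.
I_C = β·I_B = 100×0.0582 = 5.82 mA, and I_E = (β+1)I_B = 5.88 mA.
V_CE = V_CC − I_C·R_C − I_E·R_E = 23 − 5.82×3.3 − 5.88×0.56 = 0.513 V.
V_CE = 0.513 V > 0.2 V confirms active-region operation.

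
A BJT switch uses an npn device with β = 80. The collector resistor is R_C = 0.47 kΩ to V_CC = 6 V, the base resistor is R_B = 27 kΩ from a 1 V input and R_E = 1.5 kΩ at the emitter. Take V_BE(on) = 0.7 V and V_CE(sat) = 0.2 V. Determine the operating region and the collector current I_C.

active; I_C ≈ 0.16 mA

Assume active. Base-emitter loop: I_B = (V_BB − V_BE)/(R_B + (β+1)R_E) = (1 − 0.7)/(27 + 81×1.5) = 0.00202 mA.
I_C = β·I_B = 80×0.00202 = 0.162 mA.
V_CE = V_CC − I_C·R_C − I_E·R_E = 6 − 0.162×0.47 − 0.164×1.5 = 5.68 V > V_CE(sat), so the active-region assumption holds.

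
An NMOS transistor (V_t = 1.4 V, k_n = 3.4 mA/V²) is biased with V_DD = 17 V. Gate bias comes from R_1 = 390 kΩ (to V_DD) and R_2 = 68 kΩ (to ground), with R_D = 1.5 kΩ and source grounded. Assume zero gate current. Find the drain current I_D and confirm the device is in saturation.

I_D ≈ 2.1 mA

V_G = V_DD·R_2/(R_1+R_2) = 17×68/458 = 2.52 V. With the source grounded, V_GS = V_G = 2.52 V.
Assume saturation: I_D = (k_n/2)(V_GS − V_t)² = (3.4/2)×(2.52 − 1.4)² = 1.7×1.12² = 2.15 mA.
V_DS = V_DD − I_D·R_D = 17 − 2.15×1.5 = 13.8 V.
Saturation requires V_DS ≥ V_GS − V_t = 1.12 V; 13.8 ≥ 1.12 ✓.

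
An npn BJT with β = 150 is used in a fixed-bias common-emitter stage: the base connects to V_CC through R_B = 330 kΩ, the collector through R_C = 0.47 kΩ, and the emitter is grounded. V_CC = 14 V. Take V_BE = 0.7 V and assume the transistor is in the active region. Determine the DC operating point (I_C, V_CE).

I_C ≈ 6 mA, V_CE ≈ 11 V

Base loop: V_CC = I_B·R_B + V_BE, so I_B = (14 − 0.7)/330 kΩ = 0.0403 mA.
In the active region I_C = β·I_B = 150 × 0.0403 = 6.05 mA.
Collector loop: V_CE = V_CC − I_C·R_C = 14 − 6.05×0.47 = 11.2 V.
Since V_CE = 11.2 V > V_CE(sat) ≈ 0.2 V, the transistor is in the active region as assumed.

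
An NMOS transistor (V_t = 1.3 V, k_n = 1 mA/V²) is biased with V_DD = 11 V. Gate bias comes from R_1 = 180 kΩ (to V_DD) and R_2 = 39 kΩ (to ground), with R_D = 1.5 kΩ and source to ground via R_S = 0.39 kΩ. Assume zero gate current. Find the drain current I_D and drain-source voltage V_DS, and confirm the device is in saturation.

V_G = V_DD·R_2/(R_1+R_2) = 11×39/219 = 1.96 V.
Assume saturation: I_D = (k_n/2)(V_GS − V_t)² with V_GS = V_G − I_D·R_S = 1.96 − 0.39·I_D.
Substituting gives 0.0761·I_D² − 1.26·I_D + 0.217 = 0, with roots I_D = 0.175 or 16.4 mA.
The root I_D = 16.4 mA gives V_GS = -4.42 V ≤ V_t, so take I_D = 0.175 mA.
Then V_GS = 1.89 V and V_DS = V_DD − I_D(R_D+R_S) = 11 − 0.175×1.89 = 10.7 V.
Saturation requires V_DS ≥ V_GS − V_t = 0.591 V; 10.7 ≥ 0.591 ✓.

I_D ≈ 0.17 mA, V_DS ≈ 11 V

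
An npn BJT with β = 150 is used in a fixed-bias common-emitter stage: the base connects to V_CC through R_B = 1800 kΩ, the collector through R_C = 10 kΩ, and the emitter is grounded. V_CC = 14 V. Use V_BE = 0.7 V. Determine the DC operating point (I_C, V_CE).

Base loop: V_CC = I_B·R_B + V_BE, so I_B = (14 − 0.7)/1800 kΩ = 0.00739 mA.
In the active region I_C = β·I_B = 150 × 0.00739 = 1.11 mA.
Collector loop: V_CE = V_CC − I_C·R_C = 14 − 1.11×10 = 2.92 V.
Since V_CE = 2.92 V > V_CE(sat) ≈ 0.2 V, the transistor is in the active region as assumed.

I_C ≈ 1.1 mA, V_CE ≈ 2.9 V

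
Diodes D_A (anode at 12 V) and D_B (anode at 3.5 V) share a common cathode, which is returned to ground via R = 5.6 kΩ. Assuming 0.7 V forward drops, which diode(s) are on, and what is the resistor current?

Assume both conduct. Then node N would need to be at both 12−0.7 = 11.3 V and 3.5−0.7 = 2.8 V, which is impossible.
Assume only D_A conducts: V_N = 12 − 0.7 = 11.3 V, so I_R = 11.3/5.6 = 2.02 mA.
Check D_B: its anode-to-cathode voltage is 3.5 − 11.3 = -7.8 V < 0.7 V, so it is off. The assumption is consistent.

Only D_A conducts; I_R ≈ 2 mA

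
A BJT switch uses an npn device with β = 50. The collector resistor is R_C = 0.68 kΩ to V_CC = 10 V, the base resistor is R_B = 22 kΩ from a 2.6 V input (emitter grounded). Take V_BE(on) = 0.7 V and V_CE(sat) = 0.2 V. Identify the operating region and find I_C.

active; I_C ≈ 4.3 mA

Assume active. Base-emitter loop: I_B = (V_BB − V_BE)/R_B = (2.6 − 0.7)/22 = 0.0864 mA.
I_C = β·I_B = 50×0.0864 = 4.32 mA.
V_CE = V_CC − I_C·R_C = 10 − 4.32×0.68 = 7.06 V > V_CE(sat), so the active-region assumption holds.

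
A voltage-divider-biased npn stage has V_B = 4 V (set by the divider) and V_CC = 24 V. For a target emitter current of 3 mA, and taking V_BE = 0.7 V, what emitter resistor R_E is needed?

R_E ≈ 1.1 kΩ

V_E = V_B − V_BE = 4 − 0.7 = 3.3 V.
R_E = V_E / I_E = 3.3 / 3 = 1.1 kΩ.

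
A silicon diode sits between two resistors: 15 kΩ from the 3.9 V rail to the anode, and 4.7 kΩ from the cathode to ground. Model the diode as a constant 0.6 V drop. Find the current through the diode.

I ≈ 0.17 mA

The two resistors are in series with the diode, so KVL gives 3.9 = I·15 + 0.6 + I·4.7.
I = (3.9 − 0.6) / (15 + 4.7) kΩ = 3.3 / 19.7 = 0.168 mA.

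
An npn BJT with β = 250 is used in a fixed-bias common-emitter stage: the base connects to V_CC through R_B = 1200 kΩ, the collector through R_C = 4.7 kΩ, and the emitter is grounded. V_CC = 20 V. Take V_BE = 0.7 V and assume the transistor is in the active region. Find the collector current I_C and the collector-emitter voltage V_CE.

I_C ≈ 4 mA, V_CE ≈ 1.1 V

Base loop: V_CC = I_B·R_B + V_BE, so I_B = (20 − 0.7)/1200 kΩ = 0.0161 mA.
In the active region I_C = β·I_B = 250 × 0.0161 = 4.02 mA.
Collector loop: V_CE = V_CC − I_C·R_C = 20 − 4.02×4.7 = 1.1 V.
Since V_CE = 1.1 V > V_CE(sat) ≈ 0.2 V, the transistor is in the active region as assumed.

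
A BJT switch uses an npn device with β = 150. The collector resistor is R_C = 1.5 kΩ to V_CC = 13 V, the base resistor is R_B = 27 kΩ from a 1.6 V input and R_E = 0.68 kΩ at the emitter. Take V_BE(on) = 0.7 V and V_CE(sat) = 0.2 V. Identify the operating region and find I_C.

Assume active. Base-emitter loop: I_B = (V_BB − V_BE)/(R_B + (β+1)R_E) = (1.6 − 0.7)/(27 + 151×0.68) = 0.00694 mA.
I_C = β·I_B = 150×0.00694 = 1.04 mA.
V_CE = V_CC − I_C·R_C − I_E·R_E = 13 − 1.04×1.5 − 1.05×0.68 = 10.7 V > V_CE(sat), so the active-region assumption holds.

active; I_C ≈ 1 mA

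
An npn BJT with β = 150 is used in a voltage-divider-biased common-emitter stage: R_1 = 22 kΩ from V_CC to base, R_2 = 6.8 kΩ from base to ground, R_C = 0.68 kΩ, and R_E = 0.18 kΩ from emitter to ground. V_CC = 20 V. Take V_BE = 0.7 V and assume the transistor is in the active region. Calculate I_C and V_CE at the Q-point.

Thevenize the base divider: V_Th = V_CC·R_2/(R_1+R_2) = 20×6.8/28.8 = 4.72 V, R_Th = R_1‖R_2 = 5.19 kΩ.
Base-emitter loop: V_Th = I_B·R_Th + V_BE + (β+1)I_B·R_E, so I_B = (4.72 − 0.7) / (5.19 + 151×0.18) = 0.124 mA.
I_C = β·I_B = 150×0.124 = 18.6 mA, and I_E = (β+1)I_B = 18.8 mA.
V_CE = V_CC − I_C·R_C − I_E·R_E = 20 − 18.6×0.68 − 18.8×0.18 = 3.95 V.
V_CE = 3.95 V > 0.2 V confirms active-region operation.

I_C ≈ 19 mA, V_CE ≈ 4 V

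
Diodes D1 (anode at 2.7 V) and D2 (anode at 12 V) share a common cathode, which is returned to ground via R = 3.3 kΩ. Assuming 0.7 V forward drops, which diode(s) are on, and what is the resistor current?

Assume both conduct. Then node N would need to be at both 2.7−0.7 = 2 V and 12−0.7 = 11.3 V, which is impossible.
Assume only D2 conducts: V_N = 12 − 0.7 = 11.3 V, so I_R = 11.3/3.3 = 3.42 mA.
Check D1: its anode-to-cathode voltage is 2.7 − 11.3 = -8.6 V < 0.7 V, so it is off. The assumption is consistent.

Only D2 conducts; I_R ≈ 3.4 mA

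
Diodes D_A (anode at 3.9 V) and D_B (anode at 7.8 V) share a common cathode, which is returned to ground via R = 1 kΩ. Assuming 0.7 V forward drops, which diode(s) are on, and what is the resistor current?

Assume both conduct. Then node N would need to be at both 3.9−0.7 = 3.2 V and 7.8−0.7 = 7.1 V, which is impossible.
Assume only D_B conducts: V_N = 7.8 − 0.7 = 7.1 V, so I_R = 7.1/1 = 7.1 mA.
Check D_A: its anode-to-cathode voltage is 3.9 − 7.1 = -3.2 V < 0.7 V, so it is off. The assumption is consistent.

Only D_B conducts; I_R ≈ 7.1 mA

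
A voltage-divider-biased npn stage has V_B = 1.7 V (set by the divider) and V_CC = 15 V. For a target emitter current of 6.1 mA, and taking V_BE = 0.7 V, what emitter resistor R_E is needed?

R_E ≈ 0.16 kΩ

V_E = V_B − V_BE = 1.7 − 0.7 = 1 V.
R_E = V_E / I_E = 1 / 6.1 = 0.164 kΩ.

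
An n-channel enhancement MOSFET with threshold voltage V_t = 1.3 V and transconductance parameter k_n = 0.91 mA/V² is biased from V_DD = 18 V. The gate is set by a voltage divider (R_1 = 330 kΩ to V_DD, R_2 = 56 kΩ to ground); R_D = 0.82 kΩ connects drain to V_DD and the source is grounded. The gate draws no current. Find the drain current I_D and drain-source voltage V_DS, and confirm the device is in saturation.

I_D ≈ 0.78 mA, V_DS ≈ 17 V

V_G = V_DD·R_2/(R_1+R_2) = 18×56/386 = 2.61 V. With the source grounded, V_GS = V_G = 2.61 V.
Assume saturation: I_D = (k_n/2)(V_GS − V_t)² = (0.91/2)×(2.61 − 1.3)² = 0.455×1.31² = 0.782 mA.
V_DS = V_DD − I_D·R_D = 18 − 0.782×0.82 = 17.4 V.
Saturation requires V_DS ≥ V_GS − V_t = 1.31 V; 17.4 ≥ 1.31 ✓.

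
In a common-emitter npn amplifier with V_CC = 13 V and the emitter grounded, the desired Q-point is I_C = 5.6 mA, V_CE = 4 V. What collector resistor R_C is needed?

Collector loop: V_CC = I_C·R_C + V_CE.
R_C = (V_CC − V_CE)/I_C = (13 − 4)/5.6 = 1.61 kΩ.

R_C ≈ 1.6 kΩ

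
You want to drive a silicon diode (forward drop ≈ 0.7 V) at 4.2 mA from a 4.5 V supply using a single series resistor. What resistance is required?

The resistor drops V_S − V_D = 4.5 − 0.7 = 3.8 V at 4.2 mA.
R = 3.8 V / 4.2 mA = 0.905 kΩ.

R ≈ 0.9 kΩ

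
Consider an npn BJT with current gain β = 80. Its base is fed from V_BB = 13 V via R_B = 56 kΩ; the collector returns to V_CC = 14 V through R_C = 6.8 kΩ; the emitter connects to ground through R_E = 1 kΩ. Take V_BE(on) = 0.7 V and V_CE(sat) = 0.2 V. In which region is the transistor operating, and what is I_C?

saturation; I_C ≈ 1.7 mA

Assume active: I_B = (13 − 0.7)/(56 + 81×1) = 0.0898 mA, I_C = β·I_B = 7.18 mA.
Then V_CE = 14 − 7.18×6.8 − 7.27×1 = -42.1 V < 0.2 V — the active assumption fails.
Re-solve with V_CE = 0.2 V. KCL at the emitter: V_E/R_E = (V_BB−0.7−V_E)/R_B + (V_CC−0.2−V_E)/R_C, giving V_E = 1.93 V.
I_C = (V_CC − 0.2 − V_E)/R_C = (13.8 − 1.93)/6.8 = 1.75 mA.
Check: I_B = (12.3 − 1.93)/56 = 0.185 mA, and β·I_B = 14.8 mA > I_C, confirming saturation.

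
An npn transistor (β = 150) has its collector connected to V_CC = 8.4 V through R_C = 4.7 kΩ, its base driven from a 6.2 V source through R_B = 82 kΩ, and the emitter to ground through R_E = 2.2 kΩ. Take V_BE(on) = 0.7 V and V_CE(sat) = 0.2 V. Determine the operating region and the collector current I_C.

Assume active: I_B = (6.2 − 0.7)/(82 + 151×2.2) = 0.0133 mA, I_C = β·I_B = 1.99 mA.
Then V_CE = 8.4 − 1.99×4.7 − 2.01×2.2 = -5.37 V < 0.2 V — the active assumption fails.
Re-solve with V_CE = 0.2 V. KCL at the emitter: V_E/R_E = (V_BB−0.7−V_E)/R_B + (V_CC−0.2−V_E)/R_C, giving V_E = 2.67 V.
I_C = (V_CC − 0.2 − V_E)/R_C = (8.2 − 2.67)/4.7 = 1.18 mA.
Check: I_B = (5.5 − 2.67)/82 = 0.0346 mA, and β·I_B = 5.18 mA > I_C, confirming saturation.

saturation; I_C ≈ 1.2 mA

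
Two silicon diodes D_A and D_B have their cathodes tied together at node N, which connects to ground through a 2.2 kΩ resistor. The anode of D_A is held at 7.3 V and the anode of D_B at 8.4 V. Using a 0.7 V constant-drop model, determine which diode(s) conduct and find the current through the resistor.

Only D_B conducts; I_R ≈ 3.5 mA

Assume both conduct. Then node N would need to be at both 7.3−0.7 = 6.6 V and 8.4−0.7 = 7.7 V, which is impossible.
Assume only D_B conducts: V_N = 8.4 − 0.7 = 7.7 V, so I_R = 7.7/2.2 = 3.5 mA.
Check D_A: its anode-to-cathode voltage is 7.3 − 7.7 = -0.4 V < 0.7 V, so it is off. The assumption is consistent.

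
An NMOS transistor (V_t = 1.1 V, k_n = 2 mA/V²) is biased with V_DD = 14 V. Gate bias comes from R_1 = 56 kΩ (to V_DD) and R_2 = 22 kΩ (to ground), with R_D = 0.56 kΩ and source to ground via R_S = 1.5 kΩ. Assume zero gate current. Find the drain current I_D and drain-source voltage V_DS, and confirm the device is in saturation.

V_G = V_DD·R_2/(R_1+R_2) = 14×22/78 = 3.95 V.
Assume saturation: I_D = (k_n/2)(V_GS − V_t)² with V_GS = V_G − I_D·R_S = 3.95 − 1.5·I_D.
Substituting gives 2.25·I_D² − 9.55·I_D + 8.12 = 0, with roots I_D = 1.18 or 3.07 mA.
The root I_D = 3.07 mA gives V_GS = -0.651 V ≤ V_t, so take I_D = 1.18 mA.
Then V_GS = 2.18 V and V_DS = V_DD − I_D(R_D+R_S) = 14 − 1.18×2.06 = 11.6 V.
Saturation requires V_DS ≥ V_GS − V_t = 1.08 V; 11.6 ≥ 1.08 ✓.

I_D ≈ 1.2 mA, V_DS ≈ 12 V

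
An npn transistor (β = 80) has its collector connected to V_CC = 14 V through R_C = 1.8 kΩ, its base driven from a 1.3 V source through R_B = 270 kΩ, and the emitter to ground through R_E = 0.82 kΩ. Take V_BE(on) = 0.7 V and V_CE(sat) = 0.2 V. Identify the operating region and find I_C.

Assume active. Base-emitter loop: I_B = (V_BB − V_BE)/(R_B + (β+1)R_E) = (1.3 − 0.7)/(270 + 81×0.82) = 0.00178 mA.
I_C = β·I_B = 80×0.00178 = 0.143 mA.
V_CE = V_CC − I_C·R_C − I_E·R_E = 14 − 0.143×1.8 − 0.144×0.82 = 13.6 V > V_CE(sat), so the active-region assumption holds.

active; I_C ≈ 0.14 mA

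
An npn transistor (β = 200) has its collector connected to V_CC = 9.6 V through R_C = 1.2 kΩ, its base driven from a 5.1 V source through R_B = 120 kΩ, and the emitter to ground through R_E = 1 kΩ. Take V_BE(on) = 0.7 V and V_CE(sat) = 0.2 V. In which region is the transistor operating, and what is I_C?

active; I_C ≈ 2.7 mA

Assume active. Base-emitter loop: I_B = (V_BB − V_BE)/(R_B + (β+1)R_E) = (5.1 − 0.7)/(120 + 201×1) = 0.0137 mA.
I_C = β·I_B = 200×0.0137 = 2.74 mA.
V_CE = V_CC − I_C·R_C − I_E·R_E = 9.6 − 2.74×1.2 − 2.76×1 = 3.56 V > V_CE(sat), so the active-region assumption holds.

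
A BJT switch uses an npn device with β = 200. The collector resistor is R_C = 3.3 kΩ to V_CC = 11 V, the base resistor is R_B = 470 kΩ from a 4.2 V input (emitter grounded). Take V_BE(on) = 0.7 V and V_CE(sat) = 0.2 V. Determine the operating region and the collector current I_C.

Assume active. Base-emitter loop: I_B = (V_BB − V_BE)/R_B = (4.2 − 0.7)/470 = 0.00745 mA.
I_C = β·I_B = 200×0.00745 = 1.49 mA.
V_CE = V_CC − I_C·R_C = 11 − 1.49×3.3 = 6.09 V > V_CE(sat), so the active-region assumption holds.

active; I_C ≈ 1.5 mA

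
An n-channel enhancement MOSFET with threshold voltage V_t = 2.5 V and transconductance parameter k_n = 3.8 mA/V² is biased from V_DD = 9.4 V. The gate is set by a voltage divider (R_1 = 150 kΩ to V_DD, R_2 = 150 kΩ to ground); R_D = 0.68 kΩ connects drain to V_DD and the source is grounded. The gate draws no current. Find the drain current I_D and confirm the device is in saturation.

V_G = V_DD·R_2/(R_1+R_2) = 9.4×150/300 = 4.7 V. With the source grounded, V_GS = V_G = 4.7 V.
Assume saturation: I_D = (k_n/2)(V_GS − V_t)² = (3.8/2)×(4.7 − 2.5)² = 1.9×2.2² = 9.2 mA.
V_DS = V_DD − I_D·R_D = 9.4 − 9.2×0.68 = 3.15 V.
Saturation requires V_DS ≥ V_GS − V_t = 2.2 V; 3.15 ≥ 2.2 ✓.

I_D ≈ 9.2 mA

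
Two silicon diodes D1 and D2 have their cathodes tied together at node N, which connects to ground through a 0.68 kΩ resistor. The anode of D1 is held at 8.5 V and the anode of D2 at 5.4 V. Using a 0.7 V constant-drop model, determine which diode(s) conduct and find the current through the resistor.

Assume both conduct. Then node N would need to be at both 8.5−0.7 = 7.8 V and 5.4−0.7 = 4.7 V, which is impossible.
Assume only D1 conducts: V_N = 8.5 − 0.7 = 7.8 V, so I_R = 7.8/0.68 = 11.5 mA.
Check D2: its anode-to-cathode voltage is 5.4 − 7.8 = -2.4 V < 0.7 V, so it is off. The assumption is consistent.

Only D1 conducts; I_R ≈ 11 mA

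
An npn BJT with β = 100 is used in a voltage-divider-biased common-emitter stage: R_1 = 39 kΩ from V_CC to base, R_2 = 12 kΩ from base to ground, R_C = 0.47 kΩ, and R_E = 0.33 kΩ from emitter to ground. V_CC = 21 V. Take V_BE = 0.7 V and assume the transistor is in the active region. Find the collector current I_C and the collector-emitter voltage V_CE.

Thevenize the base divider: V_Th = V_CC·R_2/(R_1+R_2) = 21×12/51 = 4.94 V, R_Th = R_1‖R_2 = 9.18 kΩ.
Base-emitter loop: V_Th = I_B·R_Th + V_BE + (β+1)I_B·R_E, so I_B = (4.94 − 0.7) / (9.18 + 101×0.33) = 0.0998 mA.
I_C = β·I_B = 100×0.0998 = 9.98 mA, and I_E = (β+1)I_B = 10.1 mA.
V_CE = V_CC − I_C·R_C − I_E·R_E = 21 − 9.98×0.47 − 10.1×0.33 = 13 V.
V_CE = 13 V > 0.2 V confirms active-region operation.

I_C ≈ 10 mA, V_CE ≈ 13 V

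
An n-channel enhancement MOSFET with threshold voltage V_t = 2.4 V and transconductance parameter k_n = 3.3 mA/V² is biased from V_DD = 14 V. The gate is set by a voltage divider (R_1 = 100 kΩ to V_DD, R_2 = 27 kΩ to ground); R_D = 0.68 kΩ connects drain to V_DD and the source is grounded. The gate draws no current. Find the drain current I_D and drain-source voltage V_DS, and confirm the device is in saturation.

I_D ≈ 0.55 mA, V_DS ≈ 14 V

V_G = V_DD·R_2/(R_1+R_2) = 14×27/127 = 2.98 V. With the source grounded, V_GS = V_G = 2.98 V.
Assume saturation: I_D = (k_n/2)(V_GS − V_t)² = (3.3/2)×(2.98 − 2.4)² = 1.65×0.576² = 0.548 mA.
V_DS = V_DD − I_D·R_D = 14 − 0.548×0.68 = 13.6 V.
Saturation requires V_DS ≥ V_GS − V_t = 0.576 V; 13.6 ≥ 0.576 ✓.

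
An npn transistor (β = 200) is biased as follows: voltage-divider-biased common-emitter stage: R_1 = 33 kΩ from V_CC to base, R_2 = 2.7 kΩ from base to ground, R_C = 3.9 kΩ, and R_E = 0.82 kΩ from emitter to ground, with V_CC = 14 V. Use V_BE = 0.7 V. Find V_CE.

V_CE ≈ 12 V

Thevenize the base divider: V_Th = V_CC·R_2/(R_1+R_2) = 14×2.7/35.7 = 1.06 V, R_Th = R_1‖R_2 = 2.5 kΩ.
Base-emitter loop: V_Th = I_B·R_Th + V_BE + (β+1)I_B·R_E, so I_B = (1.06 − 0.7) / (2.5 + 201×0.82) = 0.00214 mA.
I_C = β·I_B = 200×0.00214 = 0.429 mA, and I_E = (β+1)I_B = 0.431 mA.
V_CE = V_CC − I_C·R_C − I_E·R_E = 14 − 0.429×3.9 − 0.431×0.82 = 12 V.
V_CE = 12 V > 0.2 V confirms active-region operation.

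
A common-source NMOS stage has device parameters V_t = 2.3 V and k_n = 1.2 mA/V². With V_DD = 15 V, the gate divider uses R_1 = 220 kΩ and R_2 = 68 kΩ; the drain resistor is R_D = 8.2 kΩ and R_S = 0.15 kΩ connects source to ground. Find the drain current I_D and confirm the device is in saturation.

I_D ≈ 0.76 mA

V_G = V_DD·R_2/(R_1+R_2) = 15×68/288 = 3.54 V.
Assume saturation: I_D = (k_n/2)(V_GS − V_t)² with V_GS = V_G − I_D·R_S = 3.54 − 0.15·I_D.
Substituting gives 0.0135·I_D² − 1.22·I_D + 0.925 = 0, with roots I_D = 0.762 or 89.9 mA.
The root I_D = 89.9 mA gives V_GS = -9.94 V ≤ V_t, so take I_D = 0.762 mA.
Then V_GS = 3.43 V and V_DS = V_DD − I_D(R_D+R_S) = 15 − 0.762×8.35 = 8.63 V.
Saturation requires V_DS ≥ V_GS − V_t = 1.13 V; 8.63 ≥ 1.13 ✓.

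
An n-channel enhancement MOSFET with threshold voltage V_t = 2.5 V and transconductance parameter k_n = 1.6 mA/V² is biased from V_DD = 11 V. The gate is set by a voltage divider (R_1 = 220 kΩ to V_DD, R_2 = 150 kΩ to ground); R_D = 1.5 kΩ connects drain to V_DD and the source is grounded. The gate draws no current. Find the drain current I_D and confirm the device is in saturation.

V_G = V_DD·R_2/(R_1+R_2) = 11×150/370 = 4.46 V. With the source grounded, V_GS = V_G = 4.46 V.
Assume saturation: I_D = (k_n/2)(V_GS − V_t)² = (1.6/2)×(4.46 − 2.5)² = 0.8×1.96² = 3.07 mA.
V_DS = V_DD − I_D·R_D = 11 − 3.07×1.5 = 6.39 V.
Saturation requires V_DS ≥ V_GS − V_t = 1.96 V; 6.39 ≥ 1.96 ✓.

I_D ≈ 3.1 mA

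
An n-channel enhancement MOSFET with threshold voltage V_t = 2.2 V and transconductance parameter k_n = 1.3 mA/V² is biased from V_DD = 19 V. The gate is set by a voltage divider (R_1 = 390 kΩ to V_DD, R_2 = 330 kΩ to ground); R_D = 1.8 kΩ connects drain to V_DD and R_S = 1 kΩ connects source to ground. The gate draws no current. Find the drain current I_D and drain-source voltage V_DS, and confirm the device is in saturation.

I_D ≈ 4 mA, V_DS ≈ 7.7 V

V_G = V_DD·R_2/(R_1+R_2) = 19×330/720 = 8.71 V.
Assume saturation: I_D = (k_n/2)(V_GS − V_t)² with V_GS = V_G − I_D·R_S = 8.71 − 1·I_D.
Substituting gives 0.65·I_D² − 9.46·I_D + 27.5 = 0, with roots I_D = 4.02 or 10.5 mA.
The root I_D = 10.5 mA gives V_GS = -1.83 V ≤ V_t, so take I_D = 4.02 mA.
Then V_GS = 4.69 V and V_DS = V_DD − I_D(R_D+R_S) = 19 − 4.02×2.8 = 7.74 V.
Saturation requires V_DS ≥ V_GS − V_t = 2.49 V; 7.74 ≥ 2.49 ✓.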